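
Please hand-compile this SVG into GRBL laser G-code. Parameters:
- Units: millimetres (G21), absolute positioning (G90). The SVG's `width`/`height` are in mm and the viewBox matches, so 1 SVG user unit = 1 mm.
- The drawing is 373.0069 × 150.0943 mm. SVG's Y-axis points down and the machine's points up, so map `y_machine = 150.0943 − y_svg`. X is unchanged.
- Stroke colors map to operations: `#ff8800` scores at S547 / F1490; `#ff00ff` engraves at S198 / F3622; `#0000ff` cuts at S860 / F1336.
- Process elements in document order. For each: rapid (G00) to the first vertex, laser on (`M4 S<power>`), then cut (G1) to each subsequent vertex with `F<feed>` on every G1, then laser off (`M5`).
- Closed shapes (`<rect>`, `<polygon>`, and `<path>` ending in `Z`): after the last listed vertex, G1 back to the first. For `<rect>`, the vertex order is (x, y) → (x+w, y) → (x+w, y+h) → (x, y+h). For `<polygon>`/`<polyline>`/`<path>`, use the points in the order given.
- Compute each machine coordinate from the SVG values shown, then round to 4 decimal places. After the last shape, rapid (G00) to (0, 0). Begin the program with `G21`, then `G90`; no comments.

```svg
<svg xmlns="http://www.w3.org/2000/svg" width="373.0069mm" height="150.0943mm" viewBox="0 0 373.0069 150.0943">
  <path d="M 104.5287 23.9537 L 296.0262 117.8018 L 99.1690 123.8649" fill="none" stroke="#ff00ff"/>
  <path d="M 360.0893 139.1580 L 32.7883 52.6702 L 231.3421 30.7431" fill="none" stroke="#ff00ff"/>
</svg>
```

G21
G90
G00 X104.5287 Y126.1406
M4 S198
G1 X296.0262 Y32.2925 F3622
G1 X99.1690 Y26.2294 F3622
M5
G00 X360.0893 Y10.9363
M4 S198
G1 X32.7883 Y97.4241 F3622
G1 X231.3421 Y119.3512 F3622
M5
G00 X0.0000 Y0.0000

Since the viewBox matches the mm dimensions, user units are millimetres directly. The only transform is the Y-flip y_m = 150.0943 − y_svg.

Shape 1 is a open polyline drawn with `<path>`. Its stroke #ff00ff means engrave at S198, F3622. After flipping Y the toolpath is (104.5287,126.1406) → (296.0262,32.2925) → (99.1690,26.2294).

Shape 2 is a open polyline drawn with `<path>`. Its stroke #ff00ff means engrave at S198, F3622. After flipping Y the toolpath is (360.0893,10.9363) → (32.7883,97.4241) → (231.3421,119.3512).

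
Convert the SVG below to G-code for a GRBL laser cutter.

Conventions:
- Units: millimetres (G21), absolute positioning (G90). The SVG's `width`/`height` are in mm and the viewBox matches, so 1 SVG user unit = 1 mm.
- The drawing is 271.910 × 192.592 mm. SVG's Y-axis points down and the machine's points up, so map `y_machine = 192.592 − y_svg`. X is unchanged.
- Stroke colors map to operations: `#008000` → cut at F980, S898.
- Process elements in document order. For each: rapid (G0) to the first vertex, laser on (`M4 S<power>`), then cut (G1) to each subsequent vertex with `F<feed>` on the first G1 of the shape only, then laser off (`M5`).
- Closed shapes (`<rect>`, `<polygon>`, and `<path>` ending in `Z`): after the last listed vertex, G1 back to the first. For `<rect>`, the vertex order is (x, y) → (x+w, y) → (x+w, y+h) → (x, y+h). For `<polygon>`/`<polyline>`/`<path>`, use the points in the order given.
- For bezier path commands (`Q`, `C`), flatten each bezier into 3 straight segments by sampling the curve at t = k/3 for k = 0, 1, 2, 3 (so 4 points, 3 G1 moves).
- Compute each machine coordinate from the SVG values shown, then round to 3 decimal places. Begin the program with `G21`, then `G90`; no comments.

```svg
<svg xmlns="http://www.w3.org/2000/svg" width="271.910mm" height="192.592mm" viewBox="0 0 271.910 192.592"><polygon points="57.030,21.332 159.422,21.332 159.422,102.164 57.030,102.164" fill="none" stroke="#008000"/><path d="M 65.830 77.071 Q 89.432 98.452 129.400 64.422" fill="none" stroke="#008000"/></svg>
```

1 u = 1 mm; y_m = 192.592 − y.

[1] `<polygon>` rectangle, #008000→cut S898 F980: (57.030,171.260) → (159.422,171.260) → (159.422,90.428) → (57.030,90.428) → (57.030,171.260) (closed)

[2] `<path>` quadratic bezier, #008000→cut S898 F980: (65.830,115.521) → (83.383,107.424) → (104.573,111.640) → (129.400,128.170)

G21
G90
G0 X57.030 Y171.260
M4 S898
G1 X159.422 Y171.260 F980
G1 X159.422 Y90.428
G1 X57.030 Y90.428
G1 X57.030 Y171.260
M5
G0 X65.830 Y115.521
M4 S898
G1 X83.383 Y107.424 F980
G1 X104.573 Y111.640
G1 X129.400 Y128.170
M5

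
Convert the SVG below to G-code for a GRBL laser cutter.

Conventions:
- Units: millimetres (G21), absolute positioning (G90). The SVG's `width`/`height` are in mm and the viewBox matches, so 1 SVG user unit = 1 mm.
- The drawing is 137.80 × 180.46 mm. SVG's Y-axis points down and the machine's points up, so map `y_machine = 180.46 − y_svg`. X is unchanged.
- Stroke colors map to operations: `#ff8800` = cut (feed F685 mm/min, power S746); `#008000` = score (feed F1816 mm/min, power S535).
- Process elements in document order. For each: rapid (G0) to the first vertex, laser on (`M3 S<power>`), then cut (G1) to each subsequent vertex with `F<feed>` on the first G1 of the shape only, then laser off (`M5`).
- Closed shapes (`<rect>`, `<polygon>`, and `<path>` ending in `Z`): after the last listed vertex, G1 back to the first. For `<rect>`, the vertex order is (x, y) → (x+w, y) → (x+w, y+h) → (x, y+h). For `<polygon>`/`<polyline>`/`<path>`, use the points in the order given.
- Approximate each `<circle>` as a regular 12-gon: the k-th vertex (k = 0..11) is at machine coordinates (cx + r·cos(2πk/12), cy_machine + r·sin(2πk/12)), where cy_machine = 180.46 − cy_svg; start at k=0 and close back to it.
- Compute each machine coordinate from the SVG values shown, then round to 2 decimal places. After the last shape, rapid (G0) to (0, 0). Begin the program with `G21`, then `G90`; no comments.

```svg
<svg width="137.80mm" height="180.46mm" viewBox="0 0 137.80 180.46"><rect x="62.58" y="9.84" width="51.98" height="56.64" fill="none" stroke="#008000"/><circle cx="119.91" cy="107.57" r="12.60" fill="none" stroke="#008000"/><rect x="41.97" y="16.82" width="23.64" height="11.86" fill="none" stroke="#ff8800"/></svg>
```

Since the viewBox matches the mm dimensions, user units are millimetres directly. The only transform is the Y-flip y_m = 180.46 − y_svg.

Shape 1 is a rectangle drawn with `<rect>`. Its stroke #008000 means score at S535, F1816. After flipping Y the toolpath is (62.58,170.62) → (114.56,170.62) → (114.56,113.98) → (62.58,113.98) → (62.58,170.62), returning to the start.

Shape 2 is a circle drawn with `<circle>`. Its stroke #008000 means score at S535, F1816. After flipping Y the toolpath is (132.51,72.89) → (130.82,79.19) → (126.21,83.80) → (119.91,85.49) → (113.61,83.80) → (109.00,79.19) → (107.31,72.89) → (109.00,66.59) → (113.61,61.98) → (119.91,60.29) → (126.21,61.98) → (130.82,66.59) → (132.51,72.89), returning to the start.

Shape 3 is a rectangle drawn with `<rect>`. Its stroke #ff8800 means cut at S746, F685. After flipping Y the toolpath is (41.97,163.64) → (65.61,163.64) → (65.61,151.78) → (41.97,151.78) → (41.97,163.64), returning to the start.

G21
G90
G0 X62.58 Y170.62
M3 S535
G1 X114.56 Y170.62 F1816
G1 X114.56 Y113.98
G1 X62.58 Y113.98
G1 X62.58 Y170.62
M5
G0 X132.51 Y72.89
M3 S535
G1 X130.82 Y79.19 F1816
G1 X126.21 Y83.80
G1 X119.91 Y85.49
G1 X113.61 Y83.80
G1 X109.00 Y79.19
G1 X107.31 Y72.89
G1 X109.00 Y66.59
G1 X113.61 Y61.98
G1 X119.91 Y60.29
G1 X126.21 Y61.98
G1 X130.82 Y66.59
G1 X132.51 Y72.89
M5
G0 X41.97 Y163.64
M3 S746
G1 X65.61 Y163.64 F685
G1 X65.61 Y151.78
G1 X41.97 Y151.78
G1 X41.97 Y163.64
M5
G0 X0.00 Y0.00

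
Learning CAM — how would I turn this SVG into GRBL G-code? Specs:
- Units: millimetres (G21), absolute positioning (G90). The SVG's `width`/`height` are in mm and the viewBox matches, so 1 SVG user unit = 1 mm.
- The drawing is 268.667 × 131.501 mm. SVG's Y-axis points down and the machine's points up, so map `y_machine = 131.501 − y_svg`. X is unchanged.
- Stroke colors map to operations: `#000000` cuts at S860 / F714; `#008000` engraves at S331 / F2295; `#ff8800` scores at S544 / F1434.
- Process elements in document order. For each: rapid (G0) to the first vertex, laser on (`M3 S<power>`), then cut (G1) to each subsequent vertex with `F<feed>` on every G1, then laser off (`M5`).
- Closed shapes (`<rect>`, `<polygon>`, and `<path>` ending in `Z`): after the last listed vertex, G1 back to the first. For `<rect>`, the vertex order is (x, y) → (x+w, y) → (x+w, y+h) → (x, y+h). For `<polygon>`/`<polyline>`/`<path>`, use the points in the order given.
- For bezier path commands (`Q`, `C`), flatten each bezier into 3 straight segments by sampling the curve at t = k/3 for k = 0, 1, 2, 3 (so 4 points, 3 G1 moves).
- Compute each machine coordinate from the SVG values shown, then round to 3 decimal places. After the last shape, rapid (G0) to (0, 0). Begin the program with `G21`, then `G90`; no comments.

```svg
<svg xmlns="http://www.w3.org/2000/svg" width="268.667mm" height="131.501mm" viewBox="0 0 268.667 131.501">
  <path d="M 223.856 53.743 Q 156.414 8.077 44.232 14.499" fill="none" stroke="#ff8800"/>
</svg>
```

viewBox `0 0 268.667 131.501` with mm width/height → 1 unit = 1 mm. Flip: y_m = 131.501 − y_svg.

**Shape 1** — `<path>` quadratic bezier, stroke `#ff8800` → score (S544, F1434). Control points (SVG): P0=(223.856,53.743), P1=(156.414,8.077), P2=(44.232,14.499); sampled at t=k/3. Machine vertices: (223.856,77.758) → (173.924,102.414) → (114.049,115.496) → (44.232,117.002). Open path.

G21
G90
G0 X223.856 Y77.758
M3 S544
G1 X173.924 Y102.414 F1434
G1 X114.049 Y115.496 F1434
G1 X44.232 Y117.002 F1434
M5
G0 X0.000 Y0.000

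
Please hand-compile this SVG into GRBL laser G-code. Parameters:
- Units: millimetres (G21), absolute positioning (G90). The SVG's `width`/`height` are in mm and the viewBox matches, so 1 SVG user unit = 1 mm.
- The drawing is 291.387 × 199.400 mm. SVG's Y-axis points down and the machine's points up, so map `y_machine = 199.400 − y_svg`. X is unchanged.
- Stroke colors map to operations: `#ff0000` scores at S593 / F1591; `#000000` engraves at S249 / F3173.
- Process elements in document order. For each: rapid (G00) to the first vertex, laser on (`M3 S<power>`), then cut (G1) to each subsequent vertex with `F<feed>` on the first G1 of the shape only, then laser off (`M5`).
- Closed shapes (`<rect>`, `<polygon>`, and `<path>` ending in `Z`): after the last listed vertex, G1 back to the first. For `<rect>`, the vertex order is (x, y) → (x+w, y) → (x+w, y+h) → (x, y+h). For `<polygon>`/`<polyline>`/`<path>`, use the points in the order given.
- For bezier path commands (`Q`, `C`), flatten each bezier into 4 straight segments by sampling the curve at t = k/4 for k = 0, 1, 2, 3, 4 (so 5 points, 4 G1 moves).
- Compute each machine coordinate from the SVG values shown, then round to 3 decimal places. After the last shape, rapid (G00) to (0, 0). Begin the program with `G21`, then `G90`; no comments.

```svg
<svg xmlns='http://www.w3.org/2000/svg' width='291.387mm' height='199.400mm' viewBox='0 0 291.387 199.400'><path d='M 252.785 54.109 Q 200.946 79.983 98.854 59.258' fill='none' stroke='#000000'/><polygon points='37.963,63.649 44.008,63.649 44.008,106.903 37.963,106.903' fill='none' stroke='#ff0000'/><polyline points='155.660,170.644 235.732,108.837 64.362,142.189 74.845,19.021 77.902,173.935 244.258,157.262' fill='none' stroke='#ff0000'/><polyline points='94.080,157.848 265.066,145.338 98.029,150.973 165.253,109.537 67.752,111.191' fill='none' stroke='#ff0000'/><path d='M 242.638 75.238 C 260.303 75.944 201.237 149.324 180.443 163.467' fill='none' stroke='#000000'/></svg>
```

1 u = 1 mm; y_m = 199.400 − y.

[1] `<path>` quadratic bezier, #000000→engrave S249 F3173: (252.785,145.291) → (223.725,135.266) → (188.383,131.067) → (146.759,132.692) → (98.854,140.142)

[2] `<polygon>` rectangle, #ff0000→score S593 F1591: (37.963,135.751) → (44.008,135.751) → (44.008,92.497) → (37.963,92.497) → (37.963,135.751) (closed)

[3] `<polyline>` open polyline, #ff0000→score S593 F1591: (155.660,28.756) → (235.732,90.563) → (64.362,57.211) → (74.845,180.379) → (77.902,25.465) → (244.258,42.138)

[4] `<polyline>` open polyline, #ff0000→score S593 F1591: (94.080,41.552) → (265.066,54.062) → (98.029,48.427) → (165.253,89.863) → (67.752,88.209)

[5] `<path>` cubic bezier, #000000→engrave S249 F3173: (242.638,124.162) → (243.297,112.067) → (225.963,85.086) → (201.418,55.586) → (180.443,35.933)

G21
G90
G00 X252.785 Y145.291
M3 S249
G1 X223.725 Y135.266 F3173
G1 X188.383 Y131.067
G1 X146.759 Y132.692
G1 X98.854 Y140.142
M5
G00 X37.963 Y135.751
M3 S593
G1 X44.008 Y135.751 F1591
G1 X44.008 Y92.497
G1 X37.963 Y92.497
G1 X37.963 Y135.751
M5
G00 X155.660 Y28.756
M3 S593
G1 X235.732 Y90.563 F1591
G1 X64.362 Y57.211
G1 X74.845 Y180.379
G1 X77.902 Y25.465
G1 X244.258 Y42.138
M5
G00 X94.080 Y41.552
M3 S593
G1 X265.066 Y54.062 F1591
G1 X98.029 Y48.427
G1 X165.253 Y89.863
G1 X67.752 Y88.209
M5
G00 X242.638 Y124.162
M3 S249
G1 X243.297 Y112.067 F3173
G1 X225.963 Y85.086
G1 X201.418 Y55.586
G1 X180.443 Y35.933
M5
G00 X0.000 Y0.000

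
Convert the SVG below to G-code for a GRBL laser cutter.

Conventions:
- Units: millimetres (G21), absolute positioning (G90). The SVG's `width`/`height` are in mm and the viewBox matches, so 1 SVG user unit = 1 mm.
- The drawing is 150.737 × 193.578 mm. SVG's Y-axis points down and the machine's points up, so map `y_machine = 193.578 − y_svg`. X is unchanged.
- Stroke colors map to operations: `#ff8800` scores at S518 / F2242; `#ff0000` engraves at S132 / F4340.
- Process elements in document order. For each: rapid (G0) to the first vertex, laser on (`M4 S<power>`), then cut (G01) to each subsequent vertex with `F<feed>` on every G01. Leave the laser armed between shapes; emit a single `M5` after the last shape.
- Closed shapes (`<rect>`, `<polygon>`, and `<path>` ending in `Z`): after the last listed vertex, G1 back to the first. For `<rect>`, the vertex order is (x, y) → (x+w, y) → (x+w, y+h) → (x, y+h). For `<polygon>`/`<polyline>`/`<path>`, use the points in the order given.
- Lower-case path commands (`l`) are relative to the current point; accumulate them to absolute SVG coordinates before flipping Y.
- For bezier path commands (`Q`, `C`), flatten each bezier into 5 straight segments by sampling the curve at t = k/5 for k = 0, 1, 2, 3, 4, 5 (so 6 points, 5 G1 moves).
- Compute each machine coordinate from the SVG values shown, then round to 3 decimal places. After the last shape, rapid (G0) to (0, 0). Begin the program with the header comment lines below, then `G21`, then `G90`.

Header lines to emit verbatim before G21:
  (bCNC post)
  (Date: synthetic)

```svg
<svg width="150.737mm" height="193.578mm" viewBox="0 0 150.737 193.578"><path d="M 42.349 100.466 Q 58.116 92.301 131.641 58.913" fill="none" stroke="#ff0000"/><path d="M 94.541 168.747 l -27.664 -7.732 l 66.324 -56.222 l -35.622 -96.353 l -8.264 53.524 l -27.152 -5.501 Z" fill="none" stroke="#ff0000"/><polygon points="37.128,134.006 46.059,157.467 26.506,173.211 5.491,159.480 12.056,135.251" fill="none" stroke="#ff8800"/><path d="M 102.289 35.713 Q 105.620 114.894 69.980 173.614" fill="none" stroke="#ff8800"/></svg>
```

(bCNC post)
(Date: synthetic)
G21
G90
G0 X42.349 Y93.112
M4 S132
G01 X50.966 Y97.387 F4340
G01 X64.204 Y103.680 F4340
G01 X82.062 Y111.990 F4340
G01 X104.541 Y122.319 F4340
G01 X131.641 Y134.665 F4340
G0 X94.541 Y24.831
M4 S132
G01 X66.877 Y32.563 F4340
G01 X133.201 Y88.785 F4340
G01 X97.579 Y185.138 F4340
G01 X89.315 Y131.614 F4340
G01 X62.163 Y137.115 F4340
G01 X94.541 Y24.831 F4340
G0 X37.128 Y59.572
M4 S518
G01 X46.059 Y36.111 F2242
G01 X26.506 Y20.367 F2242
G01 X5.491 Y34.098 F2242
G01 X12.056 Y58.327 F2242
G01 X37.128 Y59.572 F2242
G0 X102.289 Y157.865
M4 S518
G01 X102.063 Y127.011 F2242
G01 X98.718 Y97.794 F2242
G01 X92.257 Y70.214 F2242
G01 X82.677 Y44.270 F2242
G01 X69.980 Y19.964 F2242
M5
G0 X0.000 Y0.000

1 u = 1 mm; y_m = 193.578 − y.

[1] `<path>` quadratic bezier, #ff0000→engrave S132 F4340: (42.349,93.112) → (50.966,97.387) → (64.204,103.680) → (82.062,111.990) → (104.541,122.319) → (131.641,134.665)

[2] `<path>` closed polygon, #ff0000→engrave S132 F4340: (94.541,24.831) → (66.877,32.563) → (133.201,88.785) → (97.579,185.138) → (89.315,131.614) → (62.163,137.115) → (94.541,24.831) (closed)

[3] `<polygon>` regular polygon, #ff8800→score S518 F2242: (37.128,59.572) → (46.059,36.111) → (26.506,20.367) → (5.491,34.098) → (12.056,58.327) → (37.128,59.572) (closed)

[4] `<path>` quadratic bezier, #ff8800→score S518 F2242: (102.289,157.865) → (102.063,127.011) → (98.718,97.794) → (92.257,70.214) → (82.677,44.270) → (69.980,19.964)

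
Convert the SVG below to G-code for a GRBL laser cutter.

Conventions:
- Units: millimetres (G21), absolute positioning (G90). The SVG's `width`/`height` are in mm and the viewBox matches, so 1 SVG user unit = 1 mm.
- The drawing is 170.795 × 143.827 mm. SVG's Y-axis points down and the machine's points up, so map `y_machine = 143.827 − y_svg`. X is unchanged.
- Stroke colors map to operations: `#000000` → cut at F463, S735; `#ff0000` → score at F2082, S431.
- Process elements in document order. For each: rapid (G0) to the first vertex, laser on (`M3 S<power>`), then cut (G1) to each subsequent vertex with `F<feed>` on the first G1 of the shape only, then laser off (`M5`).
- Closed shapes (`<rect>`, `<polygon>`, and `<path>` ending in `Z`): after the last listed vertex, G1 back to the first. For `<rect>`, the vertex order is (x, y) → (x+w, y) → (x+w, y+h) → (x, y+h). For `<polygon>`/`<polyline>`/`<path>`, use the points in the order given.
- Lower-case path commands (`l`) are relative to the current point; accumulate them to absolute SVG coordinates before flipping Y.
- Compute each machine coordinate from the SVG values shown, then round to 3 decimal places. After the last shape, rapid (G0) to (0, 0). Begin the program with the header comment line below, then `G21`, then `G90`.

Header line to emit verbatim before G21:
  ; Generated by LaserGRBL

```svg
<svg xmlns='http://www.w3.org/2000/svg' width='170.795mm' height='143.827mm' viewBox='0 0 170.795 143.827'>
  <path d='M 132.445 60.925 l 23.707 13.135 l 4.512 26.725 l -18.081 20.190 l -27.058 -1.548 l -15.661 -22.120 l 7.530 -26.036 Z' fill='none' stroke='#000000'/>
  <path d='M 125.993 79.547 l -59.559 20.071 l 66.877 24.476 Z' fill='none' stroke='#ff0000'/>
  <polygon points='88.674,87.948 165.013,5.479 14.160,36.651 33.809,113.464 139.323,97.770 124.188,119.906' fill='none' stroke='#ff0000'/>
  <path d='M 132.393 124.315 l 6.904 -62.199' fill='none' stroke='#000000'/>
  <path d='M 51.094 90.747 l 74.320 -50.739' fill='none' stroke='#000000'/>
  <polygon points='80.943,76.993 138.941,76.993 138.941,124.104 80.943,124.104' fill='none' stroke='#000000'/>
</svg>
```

Since the viewBox matches the mm dimensions, user units are millimetres directly. The only transform is the Y-flip y_m = 143.827 − y_svg.

Shape 1 is a regular polygon drawn with `<path>`. Its stroke #000000 means cut at S735, F463. After flipping Y the toolpath is (132.445,82.902) → (156.152,69.767) → (160.664,43.042) → (142.583,22.852) → (115.525,24.400) → (99.864,46.520) → (107.394,72.556) → (132.445,82.902), returning to the start.

Shape 2 is a closed polygon drawn with `<path>`. Its stroke #ff0000 means score at S431, F2082. After flipping Y the toolpath is (125.993,64.280) → (66.434,44.209) → (133.311,19.733) → (125.993,64.280), returning to the start.

Shape 3 is a closed polygon drawn with `<polygon>`. Its stroke #ff0000 means score at S431, F2082. After flipping Y the toolpath is (88.674,55.879) → (165.013,138.348) → (14.160,107.176) → (33.809,30.363) → (139.323,46.057) → (124.188,23.921) → (88.674,55.879), returning to the start.

Shape 4 is a line segment drawn with `<path>`. Its stroke #000000 means cut at S735, F463. After flipping Y the toolpath is (132.393,19.512) → (139.297,81.711).

Shape 5 is a line segment drawn with `<path>`. Its stroke #000000 means cut at S735, F463. After flipping Y the toolpath is (51.094,53.080) → (125.414,103.819).

Shape 6 is a rectangle drawn with `<polygon>`. Its stroke #000000 means cut at S735, F463. After flipping Y the toolpath is (80.943,66.834) → (138.941,66.834) → (138.941,19.723) → (80.943,19.723) → (80.943,66.834), returning to the start.

; Generated by LaserGRBL
G21
G90
G0 X132.445 Y82.902
M3 S735
G1 X156.152 Y69.767 F463
G1 X160.664 Y43.042
G1 X142.583 Y22.852
G1 X115.525 Y24.400
G1 X99.864 Y46.520
G1 X107.394 Y72.556
G1 X132.445 Y82.902
M5
G0 X125.993 Y64.280
M3 S431
G1 X66.434 Y44.209 F2082
G1 X133.311 Y19.733
G1 X125.993 Y64.280
M5
G0 X88.674 Y55.879
M3 S431
G1 X165.013 Y138.348 F2082
G1 X14.160 Y107.176
G1 X33.809 Y30.363
G1 X139.323 Y46.057
G1 X124.188 Y23.921
G1 X88.674 Y55.879
M5
G0 X132.393 Y19.512
M3 S735
G1 X139.297 Y81.711 F463
M5
G0 X51.094 Y53.080
M3 S735
G1 X125.414 Y103.819 F463
M5
G0 X80.943 Y66.834
M3 S735
G1 X138.941 Y66.834 F463
G1 X138.941 Y19.723
G1 X80.943 Y19.723
G1 X80.943 Y66.834
M5
G0 X0.000 Y0.000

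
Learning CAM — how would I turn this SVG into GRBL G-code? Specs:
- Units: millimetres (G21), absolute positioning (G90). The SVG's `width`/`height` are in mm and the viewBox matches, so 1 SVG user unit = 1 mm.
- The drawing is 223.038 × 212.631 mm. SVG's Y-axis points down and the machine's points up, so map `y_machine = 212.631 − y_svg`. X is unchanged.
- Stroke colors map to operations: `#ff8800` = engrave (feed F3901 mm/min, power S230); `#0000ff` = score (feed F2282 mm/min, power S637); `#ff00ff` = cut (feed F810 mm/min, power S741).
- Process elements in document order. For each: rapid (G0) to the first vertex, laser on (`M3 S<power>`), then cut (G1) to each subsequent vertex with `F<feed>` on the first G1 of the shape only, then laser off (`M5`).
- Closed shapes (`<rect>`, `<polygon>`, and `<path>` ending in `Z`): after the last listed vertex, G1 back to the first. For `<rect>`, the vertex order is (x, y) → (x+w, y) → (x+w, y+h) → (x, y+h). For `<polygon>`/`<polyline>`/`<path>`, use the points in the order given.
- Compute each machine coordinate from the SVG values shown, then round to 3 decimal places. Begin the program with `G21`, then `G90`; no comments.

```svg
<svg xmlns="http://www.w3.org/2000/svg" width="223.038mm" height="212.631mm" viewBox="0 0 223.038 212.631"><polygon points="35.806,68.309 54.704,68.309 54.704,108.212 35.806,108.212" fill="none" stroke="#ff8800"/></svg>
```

G21
G90
G0 X35.806 Y144.322
M3 S230
G1 X54.704 Y144.322 F3901
G1 X54.704 Y104.419
G1 X35.806 Y104.419
G1 X35.806 Y144.322
M5

viewBox `0 0 223.038 212.631` with mm width/height → 1 unit = 1 mm. Flip: y_m = 212.631 − y_svg.

**Shape 1** — `<polygon>` rectangle, stroke `#ff8800` → engrave (S230, F3901). Machine vertices: (35.806,144.322) → (54.704,144.322) → (54.704,104.419) → (35.806,104.419) → (35.806,144.322). Closed: final G1 returns to the first vertex.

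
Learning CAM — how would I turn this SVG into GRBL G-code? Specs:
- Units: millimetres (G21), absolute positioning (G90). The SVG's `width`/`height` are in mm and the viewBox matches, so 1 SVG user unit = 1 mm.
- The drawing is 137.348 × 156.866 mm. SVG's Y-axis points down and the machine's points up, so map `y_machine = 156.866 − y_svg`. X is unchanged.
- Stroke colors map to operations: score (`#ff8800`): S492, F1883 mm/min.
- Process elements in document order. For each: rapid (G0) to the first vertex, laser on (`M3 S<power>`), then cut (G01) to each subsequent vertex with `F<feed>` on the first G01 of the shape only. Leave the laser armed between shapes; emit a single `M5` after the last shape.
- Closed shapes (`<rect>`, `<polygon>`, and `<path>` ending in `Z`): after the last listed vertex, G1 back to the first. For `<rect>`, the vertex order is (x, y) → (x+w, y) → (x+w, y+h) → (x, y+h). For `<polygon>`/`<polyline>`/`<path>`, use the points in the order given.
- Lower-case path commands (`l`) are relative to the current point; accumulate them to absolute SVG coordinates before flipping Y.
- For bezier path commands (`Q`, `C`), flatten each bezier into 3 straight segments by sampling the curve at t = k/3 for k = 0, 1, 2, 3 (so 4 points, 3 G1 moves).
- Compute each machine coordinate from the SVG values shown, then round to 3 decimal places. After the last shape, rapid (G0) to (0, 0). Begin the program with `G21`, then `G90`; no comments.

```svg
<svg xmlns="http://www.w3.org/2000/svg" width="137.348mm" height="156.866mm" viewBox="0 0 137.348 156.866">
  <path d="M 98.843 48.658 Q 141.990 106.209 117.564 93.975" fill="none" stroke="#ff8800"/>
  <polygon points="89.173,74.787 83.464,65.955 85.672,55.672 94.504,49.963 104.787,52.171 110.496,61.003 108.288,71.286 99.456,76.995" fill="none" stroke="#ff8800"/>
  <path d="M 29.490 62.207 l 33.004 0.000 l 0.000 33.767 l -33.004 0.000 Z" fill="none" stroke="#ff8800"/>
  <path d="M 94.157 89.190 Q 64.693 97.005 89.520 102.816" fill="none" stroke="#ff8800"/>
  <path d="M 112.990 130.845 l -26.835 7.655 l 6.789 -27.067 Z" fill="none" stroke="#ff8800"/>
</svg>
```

Since the viewBox matches the mm dimensions, user units are millimetres directly. The only transform is the Y-flip y_m = 156.866 − y_svg.

Shape 1 is a quadratic bezier drawn with `<path>`. Its stroke #ff8800 means score at S492, F1883. After flipping Y the toolpath is (98.843,108.208) → (120.100,77.595) → (126.340,62.489) → (117.564,62.891).

Shape 2 is a regular polygon drawn with `<polygon>`. Its stroke #ff8800 means score at S492, F1883. After flipping Y the toolpath is (89.173,82.079) → (83.464,90.911) → (85.672,101.194) → (94.504,106.903) → (104.787,104.695) → (110.496,95.863) → (108.288,85.580) → (99.456,79.871) → (89.173,82.079), returning to the start.

Shape 3 is a rectangle drawn with `<path>`. Its stroke #ff8800 means score at S492, F1883. After flipping Y the toolpath is (29.490,94.659) → (62.494,94.659) → (62.494,60.892) → (29.490,60.892) → (29.490,94.659), returning to the start.

Shape 4 is a quadratic bezier drawn with `<path>`. Its stroke #ff8800 means score at S492, F1883. After flipping Y the toolpath is (94.157,67.676) → (80.547,62.689) → (79.001,58.147) → (89.520,54.050).

Shape 5 is a regular polygon drawn with `<path>`. Its stroke #ff8800 means score at S492, F1883. After flipping Y the toolpath is (112.990,26.021) → (86.155,18.366) → (92.944,45.433) → (112.990,26.021), returning to the start.

G21
G90
G0 X98.843 Y108.208
M3 S492
G01 X120.100 Y77.595 F1883
G01 X126.340 Y62.489
G01 X117.564 Y62.891
G0 X89.173 Y82.079
M3 S492
G01 X83.464 Y90.911 F1883
G01 X85.672 Y101.194
G01 X94.504 Y106.903
G01 X104.787 Y104.695
G01 X110.496 Y95.863
G01 X108.288 Y85.580
G01 X99.456 Y79.871
G01 X89.173 Y82.079
G0 X29.490 Y94.659
M3 S492
G01 X62.494 Y94.659 F1883
G01 X62.494 Y60.892
G01 X29.490 Y60.892
G01 X29.490 Y94.659
G0 X94.157 Y67.676
M3 S492
G01 X80.547 Y62.689 F1883
G01 X79.001 Y58.147
G01 X89.520 Y54.050
G0 X112.990 Y26.021
M3 S492
G01 X86.155 Y18.366 F1883
G01 X92.944 Y45.433
G01 X112.990 Y26.021
M5
G0 X0.000 Y0.000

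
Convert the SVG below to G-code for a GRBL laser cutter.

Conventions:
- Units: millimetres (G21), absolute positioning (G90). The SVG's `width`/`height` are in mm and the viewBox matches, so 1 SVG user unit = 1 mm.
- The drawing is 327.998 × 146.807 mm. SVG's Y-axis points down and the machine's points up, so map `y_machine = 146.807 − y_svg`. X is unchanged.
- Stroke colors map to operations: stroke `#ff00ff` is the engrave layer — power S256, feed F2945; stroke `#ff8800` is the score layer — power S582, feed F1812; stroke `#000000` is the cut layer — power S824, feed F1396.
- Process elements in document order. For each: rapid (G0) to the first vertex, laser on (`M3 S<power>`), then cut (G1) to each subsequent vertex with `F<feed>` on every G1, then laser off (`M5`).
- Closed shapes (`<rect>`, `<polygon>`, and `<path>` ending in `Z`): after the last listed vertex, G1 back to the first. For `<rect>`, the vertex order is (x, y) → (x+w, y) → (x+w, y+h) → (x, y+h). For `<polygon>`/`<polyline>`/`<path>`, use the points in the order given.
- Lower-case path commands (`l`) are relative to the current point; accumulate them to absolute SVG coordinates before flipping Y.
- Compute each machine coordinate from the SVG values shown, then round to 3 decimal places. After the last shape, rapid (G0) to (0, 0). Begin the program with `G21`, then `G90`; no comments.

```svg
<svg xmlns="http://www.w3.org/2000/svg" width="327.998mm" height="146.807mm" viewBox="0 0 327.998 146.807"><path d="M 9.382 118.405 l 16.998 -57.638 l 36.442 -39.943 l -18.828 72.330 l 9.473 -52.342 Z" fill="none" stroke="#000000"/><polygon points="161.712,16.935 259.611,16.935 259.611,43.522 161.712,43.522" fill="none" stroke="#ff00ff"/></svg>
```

viewBox `0 0 327.998 146.807` with mm width/height → 1 unit = 1 mm. Flip: y_m = 146.807 − y_svg.

**Shape 1** — `<path>` closed polygon, stroke `#000000` → cut (S824, F1396). Machine vertices: (9.382,28.402) → (26.380,86.040) → (62.822,125.983) → (43.994,53.653) → (53.467,105.995) → (9.382,28.402). Closed: final G1 returns to the first vertex.

**Shape 2** — `<polygon>` rectangle, stroke `#ff00ff` → engrave (S256, F2945). Machine vertices: (161.712,129.872) → (259.611,129.872) → (259.611,103.285) → (161.712,103.285) → (161.712,129.872). Closed: final G1 returns to the first vertex.

G21
G90
G0 X9.382 Y28.402
M3 S824
G1 X26.380 Y86.040 F1396
G1 X62.822 Y125.983 F1396
G1 X43.994 Y53.653 F1396
G1 X53.467 Y105.995 F1396
G1 X9.382 Y28.402 F1396
M5
G0 X161.712 Y129.872
M3 S256
G1 X259.611 Y129.872 F2945
G1 X259.611 Y103.285 F2945
G1 X161.712 Y103.285 F2945
G1 X161.712 Y129.872 F2945
M5
G0 X0.000 Y0.000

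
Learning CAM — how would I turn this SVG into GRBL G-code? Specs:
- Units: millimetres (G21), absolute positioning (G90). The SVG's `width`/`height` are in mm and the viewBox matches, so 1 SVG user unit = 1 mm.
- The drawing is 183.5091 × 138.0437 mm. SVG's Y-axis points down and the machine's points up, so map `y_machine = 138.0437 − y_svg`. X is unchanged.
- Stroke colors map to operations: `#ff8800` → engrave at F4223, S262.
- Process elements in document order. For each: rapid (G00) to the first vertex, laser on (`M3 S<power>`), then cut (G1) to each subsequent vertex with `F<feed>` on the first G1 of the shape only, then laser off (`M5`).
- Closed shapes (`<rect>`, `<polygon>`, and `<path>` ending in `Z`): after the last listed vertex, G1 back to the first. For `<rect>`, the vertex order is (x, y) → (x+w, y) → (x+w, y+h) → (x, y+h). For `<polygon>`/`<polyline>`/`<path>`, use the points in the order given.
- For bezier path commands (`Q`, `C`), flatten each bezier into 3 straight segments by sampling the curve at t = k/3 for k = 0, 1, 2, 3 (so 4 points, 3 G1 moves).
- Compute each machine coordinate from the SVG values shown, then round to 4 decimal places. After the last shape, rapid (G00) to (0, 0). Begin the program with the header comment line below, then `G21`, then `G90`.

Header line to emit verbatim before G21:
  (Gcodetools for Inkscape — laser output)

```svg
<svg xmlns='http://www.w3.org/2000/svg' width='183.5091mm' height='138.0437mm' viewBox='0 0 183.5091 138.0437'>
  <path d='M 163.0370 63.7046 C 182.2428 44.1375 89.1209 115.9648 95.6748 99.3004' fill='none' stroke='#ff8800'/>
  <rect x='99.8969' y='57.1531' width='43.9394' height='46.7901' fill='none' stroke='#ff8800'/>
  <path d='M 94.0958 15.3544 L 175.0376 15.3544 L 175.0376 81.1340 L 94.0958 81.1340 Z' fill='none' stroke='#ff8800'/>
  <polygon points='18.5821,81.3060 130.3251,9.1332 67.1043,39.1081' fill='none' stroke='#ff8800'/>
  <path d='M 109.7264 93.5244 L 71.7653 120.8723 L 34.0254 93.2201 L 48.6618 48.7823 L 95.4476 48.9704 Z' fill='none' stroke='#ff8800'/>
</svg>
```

viewBox `0 0 183.5091 138.0437` with mm width/height → 1 unit = 1 mm. Flip: y_m = 138.0437 − y_svg.

**Shape 1** — `<path>` cubic bezier, stroke `#ff8800` → engrave (S262, F4223). Control points (SVG): P0=(163.0370,63.7046), P1=(182.2428,44.1375), P2=(89.1209,115.9648), P3=(95.6748,99.3004); sampled at t=k/3. Machine vertices: (163.0370,74.3391) → (152.6522,70.1038) → (114.4942,44.9137) → (95.6748,38.7433). Open path.

**Shape 2** — `<rect>` rectangle, stroke `#ff8800` → engrave (S262, F4223). Machine vertices: (99.8969,80.8906) → (143.8363,80.8906) → (143.8363,34.1005) → (99.8969,34.1005) → (99.8969,80.8906). Closed: final G1 returns to the first vertex.

**Shape 3** — `<path>` rectangle, stroke `#ff8800` → engrave (S262, F4223). Machine vertices: (94.0958,122.6893) → (175.0376,122.6893) → (175.0376,56.9097) → (94.0958,56.9097) → (94.0958,122.6893). Closed: final G1 returns to the first vertex.

**Shape 4** — `<polygon>` closed polygon, stroke `#ff8800` → engrave (S262, F4223). Machine vertices: (18.5821,56.7377) → (130.3251,128.9105) → (67.1043,98.9356) → (18.5821,56.7377). Closed: final G1 returns to the first vertex.

**Shape 5** — `<path>` regular polygon, stroke `#ff8800` → engrave (S262, F4223). Machine vertices: (109.7264,44.5193) → (71.7653,17.1714) → (34.0254,44.8236) → (48.6618,89.2614) → (95.4476,89.0733) → (109.7264,44.5193). Closed: final G1 returns to the first vertex.

(Gcodetools for Inkscape — laser output)
G21
G90
G00 X163.0370 Y74.3391
M3 S262
G1 X152.6522 Y70.1038 F4223
G1 X114.4942 Y44.9137
G1 X95.6748 Y38.7433
M5
G00 X99.8969 Y80.8906
M3 S262
G1 X143.8363 Y80.8906 F4223
G1 X143.8363 Y34.1005
G1 X99.8969 Y34.1005
G1 X99.8969 Y80.8906
M5
G00 X94.0958 Y122.6893
M3 S262
G1 X175.0376 Y122.6893 F4223
G1 X175.0376 Y56.9097
G1 X94.0958 Y56.9097
G1 X94.0958 Y122.6893
M5
G00 X18.5821 Y56.7377
M3 S262
G1 X130.3251 Y128.9105 F4223
G1 X67.1043 Y98.9356
G1 X18.5821 Y56.7377
M5
G00 X109.7264 Y44.5193
M3 S262
G1 X71.7653 Y17.1714 F4223
G1 X34.0254 Y44.8236
G1 X48.6618 Y89.2614
G1 X95.4476 Y89.0733
G1 X109.7264 Y44.5193
M5
G00 X0.0000 Y0.0000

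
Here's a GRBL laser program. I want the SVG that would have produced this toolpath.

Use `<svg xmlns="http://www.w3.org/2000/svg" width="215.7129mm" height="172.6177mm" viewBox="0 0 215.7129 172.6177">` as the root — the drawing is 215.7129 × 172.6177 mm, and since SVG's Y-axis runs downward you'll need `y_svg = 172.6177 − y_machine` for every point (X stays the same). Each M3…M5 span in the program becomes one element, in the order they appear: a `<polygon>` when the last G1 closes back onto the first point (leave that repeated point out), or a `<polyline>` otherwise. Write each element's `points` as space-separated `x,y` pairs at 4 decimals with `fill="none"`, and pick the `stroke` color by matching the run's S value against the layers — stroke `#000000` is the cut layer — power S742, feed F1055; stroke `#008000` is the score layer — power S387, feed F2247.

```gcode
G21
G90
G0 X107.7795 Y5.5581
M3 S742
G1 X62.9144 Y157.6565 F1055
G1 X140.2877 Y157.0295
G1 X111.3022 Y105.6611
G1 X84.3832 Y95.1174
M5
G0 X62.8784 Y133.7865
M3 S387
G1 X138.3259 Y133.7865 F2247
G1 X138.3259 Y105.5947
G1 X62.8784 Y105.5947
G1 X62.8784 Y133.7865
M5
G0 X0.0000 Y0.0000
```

Each laser-on run becomes one SVG element. Flip Y back into SVG space with y_svg = 172.6177 − y_machine.

Run 1: S742 ⇒ cut layer `#000000`. The run is open, so emit a `<polyline>` with points (Y-flipped): 107.7795,167.0596 62.9144,14.9612 140.2877,15.5882 111.3022,66.9566 84.3832,77.5003.

Run 2: S387 ⇒ score layer `#008000`. The run returns to its start, so emit a `<polygon>` with points (Y-flipped): 62.8784,38.8312 138.3259,38.8312 138.3259,67.0230 62.8784,67.0230.

<svg xmlns="http://www.w3.org/2000/svg" width="215.7129mm" height="172.6177mm" viewBox="0 0 215.7129 172.6177">
  <polyline points="107.7795,167.0596 62.9144,14.9612 140.2877,15.5882 111.3022,66.9566 84.3832,77.5003" fill="none" stroke="#000000"/>
  <polygon points="62.8784,38.8312 138.3259,38.8312 138.3259,67.0230 62.8784,67.0230" fill="none" stroke="#008000"/>
</svg>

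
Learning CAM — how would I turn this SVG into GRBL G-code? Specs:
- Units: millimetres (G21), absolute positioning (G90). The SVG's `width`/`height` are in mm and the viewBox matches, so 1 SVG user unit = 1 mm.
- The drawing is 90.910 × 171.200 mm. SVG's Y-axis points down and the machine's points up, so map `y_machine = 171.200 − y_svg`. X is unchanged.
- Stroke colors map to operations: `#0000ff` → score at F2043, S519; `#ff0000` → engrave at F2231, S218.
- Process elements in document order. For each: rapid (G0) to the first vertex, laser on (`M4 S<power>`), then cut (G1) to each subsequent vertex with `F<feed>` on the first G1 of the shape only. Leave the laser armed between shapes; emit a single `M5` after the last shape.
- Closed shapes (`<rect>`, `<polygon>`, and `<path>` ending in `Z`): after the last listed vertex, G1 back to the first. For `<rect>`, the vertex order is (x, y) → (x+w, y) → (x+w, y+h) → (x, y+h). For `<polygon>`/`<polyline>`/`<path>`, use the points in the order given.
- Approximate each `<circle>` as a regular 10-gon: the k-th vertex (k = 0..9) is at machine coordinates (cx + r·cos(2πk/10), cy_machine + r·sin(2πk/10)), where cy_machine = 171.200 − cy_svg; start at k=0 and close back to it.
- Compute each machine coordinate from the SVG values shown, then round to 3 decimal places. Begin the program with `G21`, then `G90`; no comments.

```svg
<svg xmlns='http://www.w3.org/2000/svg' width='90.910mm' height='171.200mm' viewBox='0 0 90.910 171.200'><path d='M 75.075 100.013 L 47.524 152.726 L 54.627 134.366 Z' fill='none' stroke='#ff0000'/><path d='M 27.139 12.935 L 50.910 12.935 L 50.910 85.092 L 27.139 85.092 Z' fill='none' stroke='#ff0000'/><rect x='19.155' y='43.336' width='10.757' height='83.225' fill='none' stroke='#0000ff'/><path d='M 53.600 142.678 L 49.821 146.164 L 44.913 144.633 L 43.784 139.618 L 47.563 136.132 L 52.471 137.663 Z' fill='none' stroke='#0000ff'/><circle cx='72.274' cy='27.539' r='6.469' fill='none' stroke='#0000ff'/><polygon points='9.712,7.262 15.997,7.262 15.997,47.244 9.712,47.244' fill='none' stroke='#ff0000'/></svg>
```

Since the viewBox matches the mm dimensions, user units are millimetres directly. The only transform is the Y-flip y_m = 171.200 − y_svg.

Shape 1 is a closed polygon drawn with `<path>`. Its stroke #ff0000 means engrave at S218, F2231. After flipping Y the toolpath is (75.075,71.187) → (47.524,18.474) → (54.627,36.834) → (75.075,71.187), returning to the start.

Shape 2 is a rectangle drawn with `<path>`. Its stroke #ff0000 means engrave at S218, F2231. After flipping Y the toolpath is (27.139,158.265) → (50.910,158.265) → (50.910,86.108) → (27.139,86.108) → (27.139,158.265), returning to the start.

Shape 3 is a rectangle drawn with `<rect>`. Its stroke #0000ff means score at S519, F2043. After flipping Y the toolpath is (19.155,127.864) → (29.912,127.864) → (29.912,44.639) → (19.155,44.639) → (19.155,127.864), returning to the start.

Shape 4 is a regular polygon drawn with `<path>`. Its stroke #0000ff means score at S519, F2043. After flipping Y the toolpath is (53.600,28.522) → (49.821,25.036) → (44.913,26.567) → (43.784,31.582) → (47.563,35.068) → (52.471,33.537) → (53.600,28.522), returning to the start.

Shape 5 is a circle drawn with `<circle>`. Its stroke #0000ff means score at S519, F2043. After flipping Y the toolpath is (78.743,143.661) → (77.508,147.463) → (74.273,149.813) → (70.275,149.813) → (67.040,147.463) → (65.805,143.661) → (67.040,139.859) → (70.275,137.509) → (74.273,137.509) → (77.508,139.859) → (78.743,143.661), returning to the start.

Shape 6 is a rectangle drawn with `<polygon>`. Its stroke #ff0000 means engrave at S218, F2231. After flipping Y the toolpath is (9.712,163.938) → (15.997,163.938) → (15.997,123.956) → (9.712,123.956) → (9.712,163.938), returning to the start.

G21
G90
G0 X75.075 Y71.187
M4 S218
G1 X47.524 Y18.474 F2231
G1 X54.627 Y36.834
G1 X75.075 Y71.187
G0 X27.139 Y158.265
M4 S218
G1 X50.910 Y158.265 F2231
G1 X50.910 Y86.108
G1 X27.139 Y86.108
G1 X27.139 Y158.265
G0 X19.155 Y127.864
M4 S519
G1 X29.912 Y127.864 F2043
G1 X29.912 Y44.639
G1 X19.155 Y44.639
G1 X19.155 Y127.864
G0 X53.600 Y28.522
M4 S519
G1 X49.821 Y25.036 F2043
G1 X44.913 Y26.567
G1 X43.784 Y31.582
G1 X47.563 Y35.068
G1 X52.471 Y33.537
G1 X53.600 Y28.522
G0 X78.743 Y143.661
M4 S519
G1 X77.508 Y147.463 F2043
G1 X74.273 Y149.813
G1 X70.275 Y149.813
G1 X67.040 Y147.463
G1 X65.805 Y143.661
G1 X67.040 Y139.859
G1 X70.275 Y137.509
G1 X74.273 Y137.509
G1 X77.508 Y139.859
G1 X78.743 Y143.661
G0 X9.712 Y163.938
M4 S218
G1 X15.997 Y163.938 F2231
G1 X15.997 Y123.956
G1 X9.712 Y123.956
G1 X9.712 Y163.938
M5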